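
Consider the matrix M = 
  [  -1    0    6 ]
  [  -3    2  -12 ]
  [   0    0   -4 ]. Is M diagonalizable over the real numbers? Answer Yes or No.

Characteristic polynomial: p(μ) = μ^3 + 3μ^2 - 6μ - 8 = (μ - 2)(μ + 1)(μ + 4).
All 3 eigenvalues are distinct, so M is diagonalizable.

Yes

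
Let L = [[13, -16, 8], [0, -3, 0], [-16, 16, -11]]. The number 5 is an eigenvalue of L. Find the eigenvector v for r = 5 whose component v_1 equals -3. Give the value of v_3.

L − 5I = [[8, -16, 8], [0, -8, 0], [-16, 16, -16]].
Solving (L − 5I)v = 0 gives the eigenspace spanned by (-3, 0, 3).
With v_1 = -3, v = (-3, 0, 3), so v_3 = 3.

3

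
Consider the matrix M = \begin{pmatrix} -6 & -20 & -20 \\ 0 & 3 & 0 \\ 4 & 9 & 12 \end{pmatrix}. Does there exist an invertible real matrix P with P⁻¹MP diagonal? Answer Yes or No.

Yes

Characteristic polynomial: p(r) = r^3 - 9r^2 + 26r - 24 = (r - 4)(r - 3)(r - 2).
All 3 eigenvalues are distinct, so M is diagonalizable.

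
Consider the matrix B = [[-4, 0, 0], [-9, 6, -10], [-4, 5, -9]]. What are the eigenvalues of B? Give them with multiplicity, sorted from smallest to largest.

Characteristic polynomial: p(s) = s^3 + 7s^2 + 8s - 16 = (s - 1)(s + 4)^2.
Roots (with multiplicity): -4, -4, 1.

-4, -4, 1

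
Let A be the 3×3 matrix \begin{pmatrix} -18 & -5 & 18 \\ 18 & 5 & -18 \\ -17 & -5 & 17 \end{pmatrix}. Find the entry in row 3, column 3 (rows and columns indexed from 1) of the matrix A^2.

Characteristic polynomial: r^3 - 4r^2 - 5r = r(r - 5)(r + 1), so the eigenvalues are -1, 0, 5.
r=-1: eigenvector (3, -3, 2).
r=0: eigenvector (1, 0, 1).
r=5: eigenvector (1, -1, 1).
P = [[3, 1, 1], [-3, 0, -1], [2, 1, 1]], D = diag(-1, 0, 5), P⁻¹ = [[1, 0, -1], [1, 1, 0], [-3, -1, 3]].
A² = P·diag(1, 0, 25)·P⁻¹ = [[-72, -25, 72], [72, 25, -72], [-73, -25, 73]].
The requested entry is 73.

73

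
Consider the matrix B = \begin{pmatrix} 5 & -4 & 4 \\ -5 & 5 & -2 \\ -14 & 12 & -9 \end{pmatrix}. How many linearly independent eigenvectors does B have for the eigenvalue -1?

1

B + 1I = [[6, -4, 4], [-5, 6, -2], [-14, 12, -8]].
This matrix has rank 2, so its null space has dimension 3 − 2 = 1.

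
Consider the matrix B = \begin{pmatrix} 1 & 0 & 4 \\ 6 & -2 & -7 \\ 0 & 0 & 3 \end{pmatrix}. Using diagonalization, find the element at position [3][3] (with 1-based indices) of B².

Characteristic polynomial: r^3 - 2r^2 - 5r + 6 = (r - 3)(r - 1)(r + 2), so the eigenvalues are -2, 1, 3.
r=1: eigenvector (1, 2, 0).
r=-2: eigenvector (0, 1, 0).
r=3: eigenvector (2, 1, 1).
P = [[1, 0, 2], [2, 1, 1], [0, 0, 1]], D = diag(1, -2, 3), P⁻¹ = [[1, 0, -2], [-2, 1, 3], [0, 0, 1]].
B² = P·diag(1, 4, 9)·P⁻¹ = [[1, 0, 16], [-6, 4, 17], [0, 0, 9]].
The requested entry is 9.

9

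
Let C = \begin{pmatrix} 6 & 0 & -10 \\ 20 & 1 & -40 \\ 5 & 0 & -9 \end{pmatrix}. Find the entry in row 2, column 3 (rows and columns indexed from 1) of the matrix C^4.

2040

Characteristic polynomial: t^3 + 2t^2 - 7t + 4 = (t - 1)^2(t + 4), so the eigenvalues are -4, 1, 1.
t=1: eigenvector (2, 4, 1).
t=1: eigenvector (0, 1, 0).
t=-4: eigenvector (1, 4, 1).
P = [[2, 0, 1], [4, 1, 4], [1, 0, 1]], D = diag(1, 1, -4), P⁻¹ = [[1, 0, -1], [0, 1, -4], [-1, 0, 2]].
C⁴ = P·diag(1, 1, 256)·P⁻¹ = [[-254, 0, 510], [-1020, 1, 2040], [-255, 0, 511]].
The requested entry is 2040.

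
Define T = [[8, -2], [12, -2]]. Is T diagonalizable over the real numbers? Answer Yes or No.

Characteristic polynomial: p(r) = r^2 - 6r + 8 = (r - 4)(r - 2).
All 2 eigenvalues are distinct, so T is diagonalizable.

Yes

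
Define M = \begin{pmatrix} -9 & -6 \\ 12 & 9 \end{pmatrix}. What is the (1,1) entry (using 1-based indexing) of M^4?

Characteristic polynomial: s^2 - 9 = (s - 3)(s + 3), so the eigenvalues are -3, 3.
s=-3: eigenvector (1, -1).
s=3: eigenvector (-1, 2).
P = [[1, -1], [-1, 2]], D = diag(-3, 3), P⁻¹ = [[2, 1], [1, 1]].
M⁴ = P·diag(81, 81)·P⁻¹ = [[81, 0], [0, 81]].
The requested entry is 81.

81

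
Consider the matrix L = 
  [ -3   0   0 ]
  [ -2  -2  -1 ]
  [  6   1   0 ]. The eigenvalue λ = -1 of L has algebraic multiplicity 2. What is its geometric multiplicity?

1

L + 1I = [[-2, 0, 0], [-2, -1, -1], [6, 1, 1]].
This matrix has rank 2, so its null space has dimension 3 − 2 = 1.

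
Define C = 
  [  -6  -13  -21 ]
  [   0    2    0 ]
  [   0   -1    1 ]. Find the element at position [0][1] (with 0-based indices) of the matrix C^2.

Characteristic polynomial: r^3 + 3r^2 - 16r + 12 = (r - 2)(r - 1)(r + 6), so the eigenvalues are -6, 1, 2.
r=1: eigenvector (3, 0, -1).
r=2: eigenvector (1, 1, -1).
r=-6: eigenvector (1, 0, 0).
P = [[3, 1, 1], [0, 1, 0], [-1, -1, 0]], D = diag(1, 2, -6), P⁻¹ = [[0, -1, -1], [0, 1, 0], [1, 2, 3]].
C² = P·diag(1, 4, 36)·P⁻¹ = [[36, 73, 105], [0, 4, 0], [0, -3, 1]].
The requested entry is 73.

73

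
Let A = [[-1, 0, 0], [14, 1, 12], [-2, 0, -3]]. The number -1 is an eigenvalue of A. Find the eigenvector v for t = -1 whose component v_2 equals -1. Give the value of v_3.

-1

A + 1I = [[0, 0, 0], [14, 2, 12], [-2, 0, -2]].
Solving (A + 1I)v = 0 gives the eigenspace spanned by (1, -1, -1).
With v_2 = -1, v = (1, -1, -1), so v_3 = -1.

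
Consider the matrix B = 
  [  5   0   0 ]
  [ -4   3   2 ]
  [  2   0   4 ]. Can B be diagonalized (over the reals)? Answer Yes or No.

Characteristic polynomial: p(r) = r^3 - 12r^2 + 47r - 60 = (r - 5)(r - 4)(r - 3).
All 3 eigenvalues are distinct, so B is diagonalizable.

Yes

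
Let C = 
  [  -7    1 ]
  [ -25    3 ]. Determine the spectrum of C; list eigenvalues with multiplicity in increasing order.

-2, -2

Characteristic polynomial: p(μ) = μ^2 + 4μ + 4 = (μ + 2)^2.
Roots (with multiplicity): -2, -2.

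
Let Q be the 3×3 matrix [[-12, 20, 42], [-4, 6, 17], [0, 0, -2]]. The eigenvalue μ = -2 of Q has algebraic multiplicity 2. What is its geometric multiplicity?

1

Q + 2I = [[-10, 20, 42], [-4, 8, 17], [0, 0, 0]].
This matrix has rank 2, so its null space has dimension 3 − 2 = 1.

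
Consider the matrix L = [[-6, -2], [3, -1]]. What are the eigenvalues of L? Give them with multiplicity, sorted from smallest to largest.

-4, -3

Characteristic polynomial: p(μ) = μ^2 + 7μ + 12 = (μ + 3)(μ + 4).
Roots (with multiplicity): -4, -3.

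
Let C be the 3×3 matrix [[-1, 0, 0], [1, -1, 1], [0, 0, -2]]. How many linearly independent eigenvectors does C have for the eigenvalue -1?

1

C + 1I = [[0, 0, 0], [1, 0, 1], [0, 0, -1]].
This matrix has rank 2, so its null space has dimension 3 − 2 = 1.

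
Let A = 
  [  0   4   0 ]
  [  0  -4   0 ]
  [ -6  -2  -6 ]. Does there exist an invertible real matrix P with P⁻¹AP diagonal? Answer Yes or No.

Yes

Characteristic polynomial: p(t) = t^3 + 10t^2 + 24t = t(t + 4)(t + 6).
All 3 eigenvalues are distinct, so A is diagonalizable.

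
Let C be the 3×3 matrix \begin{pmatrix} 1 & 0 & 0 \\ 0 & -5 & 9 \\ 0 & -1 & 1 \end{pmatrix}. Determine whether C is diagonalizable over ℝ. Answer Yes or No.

Characteristic polynomial: p(λ) = λ^3 + 3λ^2 - 4 = (λ - 1)(λ + 2)^2.
λ = -2 has algebraic multiplicity 2; rank(C + 2I) = 2, so geometric multiplicity = 1.
Geometric multiplicity < algebraic multiplicity, so C is not diagonalizable.

No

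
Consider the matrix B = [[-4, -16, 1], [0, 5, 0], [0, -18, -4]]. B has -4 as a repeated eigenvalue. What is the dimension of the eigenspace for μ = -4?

B + 4I = [[0, -16, 1], [0, 9, 0], [0, -18, 0]].
This matrix has rank 2, so its null space has dimension 3 − 2 = 1.

1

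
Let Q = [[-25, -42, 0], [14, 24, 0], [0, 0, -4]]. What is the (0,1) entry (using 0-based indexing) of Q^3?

-546

Characteristic polynomial: r^3 + 5r^2 - 8r - 48 = (r - 3)(r + 4)^2, so the eigenvalues are -4, -4, 3.
r=3: eigenvector (-3, 2, 0).
r=-4: eigenvector (-2, 1, 0).
r=-4: eigenvector (0, 0, 1).
P = [[-3, -2, 0], [2, 1, 0], [0, 0, 1]], D = diag(3, -4, -4), P⁻¹ = [[1, 2, 0], [-2, -3, 0], [0, 0, 1]].
Q³ = P·diag(27, -64, -64)·P⁻¹ = [[-337, -546, 0], [182, 300, 0], [0, 0, -64]].
The requested entry is -546.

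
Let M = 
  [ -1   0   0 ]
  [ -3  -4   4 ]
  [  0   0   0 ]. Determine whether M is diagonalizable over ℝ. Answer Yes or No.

Characteristic polynomial: p(t) = t^3 + 5t^2 + 4t = t(t + 1)(t + 4).
All 3 eigenvalues are distinct, so M is diagonalizable.

Yes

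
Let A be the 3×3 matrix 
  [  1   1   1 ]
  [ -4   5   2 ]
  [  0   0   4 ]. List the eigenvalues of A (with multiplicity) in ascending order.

Characteristic polynomial: p(t) = t^3 - 10t^2 + 33t - 36 = (t - 4)(t - 3)^2.
Roots (with multiplicity): 3, 3, 4.

3, 3, 4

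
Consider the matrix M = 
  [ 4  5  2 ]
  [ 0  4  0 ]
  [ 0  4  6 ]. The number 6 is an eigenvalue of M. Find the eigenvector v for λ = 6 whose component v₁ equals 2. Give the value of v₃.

2

M − 6I = [[-2, 5, 2], [0, -2, 0], [0, 4, 0]].
Solving (M − 6I)v = 0 gives the eigenspace spanned by (2, 0, 2).
With v₁ = 2, v = (2, 0, 2), so v₃ = 2.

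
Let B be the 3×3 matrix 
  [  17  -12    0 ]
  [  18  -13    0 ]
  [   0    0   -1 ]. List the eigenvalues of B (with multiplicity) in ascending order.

Characteristic polynomial: p(s) = s^3 - 3s^2 - 9s - 5 = (s - 5)(s + 1)^2.
Roots (with multiplicity): -1, -1, 5.

-1, -1, 5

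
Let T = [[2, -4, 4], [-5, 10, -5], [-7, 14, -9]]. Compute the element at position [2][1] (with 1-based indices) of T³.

Characteristic polynomial: λ^3 - 3λ^2 - 10λ = λ(λ - 5)(λ + 2), so the eigenvalues are -2, 0, 5.
λ=5: eigenvector (0, -1, -1).
λ=0: eigenvector (2, 1, 0).
λ=-2: eigenvector (1, 0, -1).
P = [[0, 2, 1], [-1, 1, 0], [-1, 0, -1]], D = diag(5, 0, -2), P⁻¹ = [[1, -2, 1], [1, -1, 1], [-1, 2, -2]].
T³ = P·diag(125, 0, -8)·P⁻¹ = [[8, -16, 16], [-125, 250, -125], [-133, 266, -141]].
The requested entry is -125.

-125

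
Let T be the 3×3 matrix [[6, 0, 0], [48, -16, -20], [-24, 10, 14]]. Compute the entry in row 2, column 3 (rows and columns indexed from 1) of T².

Characteristic polynomial: λ^3 - 4λ^2 - 36λ + 144 = (λ - 6)(λ - 4)(λ + 6), so the eigenvalues are -6, 4, 6.
λ=6: eigenvector (1, 4, -2).
λ=-6: eigenvector (0, 2, -1).
λ=4: eigenvector (0, -1, 1).
P = [[1, 0, 0], [4, 2, -1], [-2, -1, 1]], D = diag(6, -6, 4), P⁻¹ = [[1, 0, 0], [-2, 1, 1], [0, 1, 2]].
T² = P·diag(36, 36, 16)·P⁻¹ = [[36, 0, 0], [0, 56, 40], [0, -20, -4]].
The requested entry is 40.

40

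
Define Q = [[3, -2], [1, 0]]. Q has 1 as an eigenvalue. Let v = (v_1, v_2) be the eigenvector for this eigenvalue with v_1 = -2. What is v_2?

Q − 1I = [[2, -2], [1, -1]].
Solving (Q − 1I)v = 0 gives the eigenspace spanned by (-2, -2).
With v_1 = -2, v = (-2, -2), so v_2 = -2.

-2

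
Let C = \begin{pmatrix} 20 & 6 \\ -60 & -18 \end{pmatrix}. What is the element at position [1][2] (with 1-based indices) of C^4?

Characteristic polynomial: s^2 - 2s = s(s - 2), so the eigenvalues are 0, 2.
s=2: eigenvector (1, -3).
s=0: eigenvector (-3, 10).
P = [[1, -3], [-3, 10]], D = diag(2, 0), P⁻¹ = [[10, 3], [3, 1]].
C⁴ = P·diag(16, 0)·P⁻¹ = [[160, 48], [-480, -144]].
The requested entry is 48.

48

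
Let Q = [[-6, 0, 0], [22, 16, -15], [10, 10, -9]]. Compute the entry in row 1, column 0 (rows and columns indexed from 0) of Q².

Characteristic polynomial: t^3 - t^2 - 36t + 36 = (t - 6)(t - 1)(t + 6), so the eigenvalues are -6, 1, 6.
t=-6: eigenvector (1, -1, 0).
t=1: eigenvector (0, 1, 1).
t=6: eigenvector (0, 3, 2).
P = [[1, 0, 0], [-1, 1, 3], [0, 1, 2]], D = diag(-6, 1, 6), P⁻¹ = [[1, 0, 0], [-2, -2, 3], [1, 1, -1]].
Q² = P·diag(36, 1, 36)·P⁻¹ = [[36, 0, 0], [70, 106, -105], [70, 70, -69]].
The requested entry is 70.

70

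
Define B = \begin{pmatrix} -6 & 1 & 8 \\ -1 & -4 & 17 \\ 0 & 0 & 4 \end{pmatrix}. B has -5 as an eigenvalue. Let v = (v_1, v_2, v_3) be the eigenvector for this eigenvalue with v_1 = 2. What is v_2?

2

B + 5I = [[-1, 1, 8], [-1, 1, 17], [0, 0, 9]].
Solving (B + 5I)v = 0 gives the eigenspace spanned by (2, 2, 0).
With v_1 = 2, v = (2, 2, 0), so v_2 = 2.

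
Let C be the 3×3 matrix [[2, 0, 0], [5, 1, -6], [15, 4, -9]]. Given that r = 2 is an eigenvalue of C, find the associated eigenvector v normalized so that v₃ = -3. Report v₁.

C − 2I = [[0, 0, 0], [5, -1, -6], [15, 4, -11]].
Solving (C − 2I)v = 0 gives the eigenspace spanned by (-3, 3, -3).
With v₃ = -3, v = (-3, 3, -3), so v₁ = -3.

-3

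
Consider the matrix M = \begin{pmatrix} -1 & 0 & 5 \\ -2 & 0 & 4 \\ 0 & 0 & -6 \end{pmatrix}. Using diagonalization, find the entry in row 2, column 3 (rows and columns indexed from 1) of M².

Characteristic polynomial: t^3 + 7t^2 + 6t = t(t + 1)(t + 6), so the eigenvalues are -6, -1, 0.
t=-1: eigenvector (1, 2, 0).
t=-6: eigenvector (-1, -1, 1).
t=0: eigenvector (0, 1, 0).
P = [[1, -1, 0], [2, -1, 1], [0, 1, 0]], D = diag(-1, -6, 0), P⁻¹ = [[1, 0, 1], [0, 0, 1], [-2, 1, -1]].
M² = P·diag(1, 36, 0)·P⁻¹ = [[1, 0, -35], [2, 0, -34], [0, 0, 36]].
The requested entry is -34.

-34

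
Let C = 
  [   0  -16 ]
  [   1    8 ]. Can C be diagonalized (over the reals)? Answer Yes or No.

No

Characteristic polynomial: p(λ) = λ^2 - 8λ + 16 = (λ - 4)^2.
λ = 4 has algebraic multiplicity 2; rank(C − 4I) = 1, so geometric multiplicity = 1.
Geometric multiplicity < algebraic multiplicity, so C is not diagonalizable.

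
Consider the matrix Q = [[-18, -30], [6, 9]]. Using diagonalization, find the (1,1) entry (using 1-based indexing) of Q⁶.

230364

Characteristic polynomial: t^2 + 9t + 18 = (t + 3)(t + 6), so the eigenvalues are -6, -3.
t=-6: eigenvector (5, -2).
t=-3: eigenvector (-2, 1).
P = [[5, -2], [-2, 1]], D = diag(-6, -3), P⁻¹ = [[1, 2], [2, 5]].
Q⁶ = P·diag(46656, 729)·P⁻¹ = [[230364, 459270], [-91854, -182979]].
The requested entry is 230364.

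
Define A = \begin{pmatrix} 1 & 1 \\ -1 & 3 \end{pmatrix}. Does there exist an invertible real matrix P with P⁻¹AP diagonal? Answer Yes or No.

Characteristic polynomial: p(t) = t^2 - 4t + 4 = (t - 2)^2.
t = 2 has algebraic multiplicity 2; rank(A − 2I) = 1, so geometric multiplicity = 1.
Geometric multiplicity < algebraic multiplicity, so A is not diagonalizable.

No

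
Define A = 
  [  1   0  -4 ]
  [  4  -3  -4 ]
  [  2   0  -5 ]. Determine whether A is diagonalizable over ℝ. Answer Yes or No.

Yes

Characteristic polynomial: p(t) = t^3 + 7t^2 + 15t + 9 = (t + 1)(t + 3)^2.
t = -3 has algebraic multiplicity 2; rank(A + 3I) = 1, so geometric multiplicity = 2.
Every eigenvalue has geometric = algebraic multiplicity, so A is diagonalizable.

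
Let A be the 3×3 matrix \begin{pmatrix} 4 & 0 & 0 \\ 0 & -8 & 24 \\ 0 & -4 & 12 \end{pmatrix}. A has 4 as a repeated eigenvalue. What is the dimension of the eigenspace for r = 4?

A − 4I = [[0, 0, 0], [0, -12, 24], [0, -4, 8]].
This matrix has rank 1, so its null space has dimension 3 − 1 = 2.

2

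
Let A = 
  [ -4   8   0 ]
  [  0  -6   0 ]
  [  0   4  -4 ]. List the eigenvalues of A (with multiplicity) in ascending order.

Characteristic polynomial: p(μ) = μ^3 + 14μ^2 + 64μ + 96 = (μ + 4)^2(μ + 6).
Roots (with multiplicity): -6, -4, -4.

-6, -4, -4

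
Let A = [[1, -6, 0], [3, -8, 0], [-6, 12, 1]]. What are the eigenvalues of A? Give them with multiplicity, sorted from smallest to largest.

-5, -2, 1

Characteristic polynomial: p(λ) = λ^3 + 6λ^2 + 3λ - 10 = (λ - 1)(λ + 2)(λ + 5).
Roots (with multiplicity): -5, -2, 1.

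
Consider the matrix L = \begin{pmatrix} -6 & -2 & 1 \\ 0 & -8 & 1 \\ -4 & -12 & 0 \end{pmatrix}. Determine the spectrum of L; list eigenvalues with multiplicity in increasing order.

-6, -4, -4

Characteristic polynomial: p(t) = t^3 + 14t^2 + 64t + 96 = (t + 4)^2(t + 6).
Roots (with multiplicity): -6, -4, -4.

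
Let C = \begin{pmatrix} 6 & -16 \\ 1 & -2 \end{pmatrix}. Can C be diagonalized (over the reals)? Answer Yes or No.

Characteristic polynomial: p(s) = s^2 - 4s + 4 = (s - 2)^2.
s = 2 has algebraic multiplicity 2; rank(C − 2I) = 1, so geometric multiplicity = 1.
Geometric multiplicity < algebraic multiplicity, so C is not diagonalizable.

No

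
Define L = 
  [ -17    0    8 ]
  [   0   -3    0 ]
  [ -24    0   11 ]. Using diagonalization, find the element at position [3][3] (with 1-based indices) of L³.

371

Characteristic polynomial: μ^3 + 9μ^2 + 23μ + 15 = (μ + 1)(μ + 3)(μ + 5), so the eigenvalues are -5, -3, -1.
μ=-5: eigenvector (-2, 0, -3).
μ=-3: eigenvector (0, 1, 0).
μ=-1: eigenvector (1, 0, 2).
P = [[-2, 0, 1], [0, 1, 0], [-3, 0, 2]], D = diag(-5, -3, -1), P⁻¹ = [[-2, 0, 1], [0, 1, 0], [-3, 0, 2]].
L³ = P·diag(-125, -27, -1)·P⁻¹ = [[-497, 0, 248], [0, -27, 0], [-744, 0, 371]].
The requested entry is 371.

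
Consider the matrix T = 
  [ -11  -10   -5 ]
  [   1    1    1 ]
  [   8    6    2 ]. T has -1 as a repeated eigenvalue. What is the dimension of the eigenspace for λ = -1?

T + 1I = [[-10, -10, -5], [1, 2, 1], [8, 6, 3]].
This matrix has rank 2, so its null space has dimension 3 − 2 = 1.

1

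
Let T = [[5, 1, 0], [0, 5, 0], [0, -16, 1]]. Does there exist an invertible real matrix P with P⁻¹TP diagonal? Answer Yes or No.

No

Characteristic polynomial: p(s) = s^3 - 11s^2 + 35s - 25 = (s - 5)^2(s - 1).
s = 5 has algebraic multiplicity 2; rank(T − 5I) = 2, so geometric multiplicity = 1.
Geometric multiplicity < algebraic multiplicity, so T is not diagonalizable.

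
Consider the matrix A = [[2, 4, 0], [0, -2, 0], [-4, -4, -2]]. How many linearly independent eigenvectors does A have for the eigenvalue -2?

2

A + 2I = [[4, 4, 0], [0, 0, 0], [-4, -4, 0]].
This matrix has rank 1, so its null space has dimension 3 − 1 = 2.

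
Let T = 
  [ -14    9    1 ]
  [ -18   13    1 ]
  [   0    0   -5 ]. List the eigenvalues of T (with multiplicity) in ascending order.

-5, -5, 4

Characteristic polynomial: p(λ) = λ^3 + 6λ^2 - 15λ - 100 = (λ - 4)(λ + 5)^2.
Roots (with multiplicity): -5, -5, 4.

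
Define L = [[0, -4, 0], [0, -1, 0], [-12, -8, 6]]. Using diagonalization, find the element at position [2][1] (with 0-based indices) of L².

8

Characteristic polynomial: λ^3 - 5λ^2 - 6λ = λ(λ - 6)(λ + 1), so the eigenvalues are -1, 0, 6.
λ=6: eigenvector (0, 0, 1).
λ=-1: eigenvector (4, 1, 8).
λ=0: eigenvector (1, 0, 2).
P = [[0, 4, 1], [0, 1, 0], [1, 8, 2]], D = diag(6, -1, 0), P⁻¹ = [[-2, 0, 1], [0, 1, 0], [1, -4, 0]].
L² = P·diag(36, 1, 0)·P⁻¹ = [[0, 4, 0], [0, 1, 0], [-72, 8, 36]].
The requested entry is 8.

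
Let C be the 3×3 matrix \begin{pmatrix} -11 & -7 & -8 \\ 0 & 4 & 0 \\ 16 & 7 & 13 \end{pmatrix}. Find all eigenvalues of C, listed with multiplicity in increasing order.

Characteristic polynomial: p(s) = s^3 - 6s^2 - 7s + 60 = (s - 5)(s - 4)(s + 3).
Roots (with multiplicity): -3, 4, 5.

-3, 4, 5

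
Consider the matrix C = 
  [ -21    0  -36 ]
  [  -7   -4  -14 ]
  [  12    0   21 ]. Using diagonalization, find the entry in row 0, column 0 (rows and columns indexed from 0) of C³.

-189

Characteristic polynomial: μ^3 + 4μ^2 - 9μ - 36 = (μ - 3)(μ + 3)(μ + 4), so the eigenvalues are -4, -3, 3.
μ=3: eigenvector (-3, -1, 2).
μ=-4: eigenvector (0, 1, 0).
μ=-3: eigenvector (-2, 0, 1).
P = [[-3, 0, -2], [-1, 1, 0], [2, 0, 1]], D = diag(3, -4, -3), P⁻¹ = [[1, 0, 2], [1, 1, 2], [-2, 0, -3]].
C³ = P·diag(27, -64, -27)·P⁻¹ = [[-189, 0, -324], [-91, -64, -182], [108, 0, 189]].
The requested entry is -189.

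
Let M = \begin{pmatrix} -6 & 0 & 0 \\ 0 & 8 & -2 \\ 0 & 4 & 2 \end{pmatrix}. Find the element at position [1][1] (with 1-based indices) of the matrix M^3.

-216

Characteristic polynomial: t^3 - 4t^2 - 36t + 144 = (t - 6)(t - 4)(t + 6), so the eigenvalues are -6, 4, 6.
t=-6: eigenvector (1, 0, 0).
t=6: eigenvector (0, 1, 1).
t=4: eigenvector (0, -1, -2).
P = [[1, 0, 0], [0, 1, -1], [0, 1, -2]], D = diag(-6, 6, 4), P⁻¹ = [[1, 0, 0], [0, 2, -1], [0, 1, -1]].
M³ = P·diag(-216, 216, 64)·P⁻¹ = [[-216, 0, 0], [0, 368, -152], [0, 304, -88]].
The requested entry is -216.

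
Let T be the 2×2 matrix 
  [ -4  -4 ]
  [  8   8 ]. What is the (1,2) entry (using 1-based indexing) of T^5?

-1024

Characteristic polynomial: λ^2 - 4λ = λ(λ - 4), so the eigenvalues are 0, 4.
λ=0: eigenvector (1, -1).
λ=4: eigenvector (-1, 2).
P = [[1, -1], [-1, 2]], D = diag(0, 4), P⁻¹ = [[2, 1], [1, 1]].
T⁵ = P·diag(0, 1024)·P⁻¹ = [[-1024, -1024], [2048, 2048]].
The requested entry is -1024.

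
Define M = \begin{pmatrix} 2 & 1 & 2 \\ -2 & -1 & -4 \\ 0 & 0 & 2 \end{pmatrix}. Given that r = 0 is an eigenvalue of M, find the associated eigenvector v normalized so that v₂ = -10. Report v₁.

M = [[2, 1, 2], [-2, -1, -4], [0, 0, 2]].
Solving (M)v = 0 gives the eigenspace spanned by (5, -10, 0).
With v₂ = -10, v = (5, -10, 0), so v₁ = 5.

5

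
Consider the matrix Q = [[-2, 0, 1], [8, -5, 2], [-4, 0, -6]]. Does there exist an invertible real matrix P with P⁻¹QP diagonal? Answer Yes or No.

Characteristic polynomial: p(s) = s^3 + 13s^2 + 56s + 80 = (s + 4)^2(s + 5).
s = -4 has algebraic multiplicity 2; rank(Q + 4I) = 2, so geometric multiplicity = 1.
Geometric multiplicity < algebraic multiplicity, so Q is not diagonalizable.

No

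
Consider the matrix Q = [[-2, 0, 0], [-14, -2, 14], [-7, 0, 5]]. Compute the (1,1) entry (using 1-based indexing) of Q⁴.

Characteristic polynomial: μ^3 - μ^2 - 16μ - 20 = (μ - 5)(μ + 2)^2, so the eigenvalues are -2, -2, 5.
μ=-2: eigenvector (1, 2, 1).
μ=-2: eigenvector (0, 1, 0).
μ=5: eigenvector (0, 2, 1).
P = [[1, 0, 0], [2, 1, 2], [1, 0, 1]], D = diag(-2, -2, 5), P⁻¹ = [[1, 0, 0], [0, 1, -2], [-1, 0, 1]].
Q⁴ = P·diag(16, 16, 625)·P⁻¹ = [[16, 0, 0], [-1218, 16, 1218], [-609, 0, 625]].
The requested entry is 16.

16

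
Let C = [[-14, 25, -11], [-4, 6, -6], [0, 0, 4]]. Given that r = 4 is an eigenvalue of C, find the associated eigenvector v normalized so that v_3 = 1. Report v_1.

-2

C − 4I = [[-18, 25, -11], [-4, 2, -6], [0, 0, 0]].
Solving (C − 4I)v = 0 gives the eigenspace spanned by (-2, -1, 1).
With v_3 = 1, v = (-2, -1, 1), so v_1 = -2.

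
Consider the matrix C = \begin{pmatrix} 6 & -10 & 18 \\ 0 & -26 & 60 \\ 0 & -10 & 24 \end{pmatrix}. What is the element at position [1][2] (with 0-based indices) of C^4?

-6240

Characteristic polynomial: r^3 - 4r^2 - 36r + 144 = (r - 6)(r - 4)(r + 6), so the eigenvalues are -6, 4, 6.
r=6: eigenvector (1, 0, 0).
r=-6: eigenvector (1, 3, 1).
r=4: eigenvector (1, 2, 1).
P = [[1, 1, 1], [0, 3, 2], [0, 1, 1]], D = diag(6, -6, 4), P⁻¹ = [[1, 0, -1], [0, 1, -2], [0, -1, 3]].
C⁴ = P·diag(1296, 1296, 256)·P⁻¹ = [[1296, 1040, -3120], [0, 3376, -6240], [0, 1040, -1824]].
The requested entry is -6240.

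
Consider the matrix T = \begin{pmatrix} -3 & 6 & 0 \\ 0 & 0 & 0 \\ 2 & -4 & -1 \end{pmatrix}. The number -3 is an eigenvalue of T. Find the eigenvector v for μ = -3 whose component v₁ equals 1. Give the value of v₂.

T + 3I = [[0, 6, 0], [0, 3, 0], [2, -4, 2]].
Solving (T + 3I)v = 0 gives the eigenspace spanned by (1, 0, -1).
With v₁ = 1, v = (1, 0, -1), so v₂ = 0.

0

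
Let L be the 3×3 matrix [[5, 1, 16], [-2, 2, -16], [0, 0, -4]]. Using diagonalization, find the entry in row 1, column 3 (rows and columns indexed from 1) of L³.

256

Characteristic polynomial: s^3 - 3s^2 - 16s + 48 = (s - 4)(s - 3)(s + 4), so the eigenvalues are -4, 3, 4.
s=3: eigenvector (-1, 2, 0).
s=4: eigenvector (1, -1, 0).
s=-4: eigenvector (-2, 2, 1).
P = [[-1, 1, -2], [2, -1, 2], [0, 0, 1]], D = diag(3, 4, -4), P⁻¹ = [[1, 1, 0], [2, 1, 2], [0, 0, 1]].
L³ = P·diag(27, 64, -64)·P⁻¹ = [[101, 37, 256], [-74, -10, -256], [0, 0, -64]].
The requested entry is 256.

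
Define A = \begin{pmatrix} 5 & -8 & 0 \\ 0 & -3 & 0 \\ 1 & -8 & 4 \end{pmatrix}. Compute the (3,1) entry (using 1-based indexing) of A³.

61

Characteristic polynomial: s^3 - 6s^2 - 7s + 60 = (s - 5)(s - 4)(s + 3), so the eigenvalues are -3, 4, 5.
s=5: eigenvector (1, 0, 1).
s=-3: eigenvector (1, 1, 1).
s=4: eigenvector (0, 0, 1).
P = [[1, 1, 0], [0, 1, 0], [1, 1, 1]], D = diag(5, -3, 4), P⁻¹ = [[1, -1, 0], [0, 1, 0], [-1, 0, 1]].
A³ = P·diag(125, -27, 64)·P⁻¹ = [[125, -152, 0], [0, -27, 0], [61, -152, 64]].
The requested entry is 61.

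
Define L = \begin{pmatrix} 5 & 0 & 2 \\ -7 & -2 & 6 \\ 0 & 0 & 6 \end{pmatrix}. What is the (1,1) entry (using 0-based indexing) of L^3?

-8

Characteristic polynomial: μ^3 - 9μ^2 + 8μ + 60 = (μ - 6)(μ - 5)(μ + 2), so the eigenvalues are -2, 5, 6.
μ=5: eigenvector (1, -1, 0).
μ=6: eigenvector (2, -1, 1).
μ=-2: eigenvector (0, 1, 0).
P = [[1, 2, 0], [-1, -1, 1], [0, 1, 0]], D = diag(5, 6, -2), P⁻¹ = [[1, 0, -2], [0, 0, 1], [1, 1, -1]].
L³ = P·diag(125, 216, -8)·P⁻¹ = [[125, 0, 182], [-133, -8, 42], [0, 0, 216]].
The requested entry is -8.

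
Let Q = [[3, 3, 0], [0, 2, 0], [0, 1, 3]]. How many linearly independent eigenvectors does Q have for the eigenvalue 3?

Q − 3I = [[0, 3, 0], [0, -1, 0], [0, 1, 0]].
This matrix has rank 1, so its null space has dimension 3 − 1 = 2.

2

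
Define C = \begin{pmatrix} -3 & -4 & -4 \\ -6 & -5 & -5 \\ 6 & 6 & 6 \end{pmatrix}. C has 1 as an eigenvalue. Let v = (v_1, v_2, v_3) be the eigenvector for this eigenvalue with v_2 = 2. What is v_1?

-2

C − 1I = [[-4, -4, -4], [-6, -6, -5], [6, 6, 5]].
Solving (C − 1I)v = 0 gives the eigenspace spanned by (-2, 2, 0).
With v_2 = 2, v = (-2, 2, 0), so v_1 = -2.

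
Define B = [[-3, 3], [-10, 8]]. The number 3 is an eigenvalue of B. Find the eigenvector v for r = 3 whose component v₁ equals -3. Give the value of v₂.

-6

B − 3I = [[-6, 3], [-10, 5]].
Solving (B − 3I)v = 0 gives the eigenspace spanned by (-3, -6).
With v₁ = -3, v = (-3, -6), so v₂ = -6.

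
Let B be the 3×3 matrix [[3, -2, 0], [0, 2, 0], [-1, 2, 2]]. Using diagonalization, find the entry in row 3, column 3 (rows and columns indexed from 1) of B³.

8

Characteristic polynomial: s^3 - 7s^2 + 16s - 12 = (s - 3)(s - 2)^2, so the eigenvalues are 2, 2, 3.
s=2: eigenvector (0, 0, 1).
s=2: eigenvector (2, 1, 0).
s=3: eigenvector (1, 0, -1).
P = [[0, 2, 1], [0, 1, 0], [1, 0, -1]], D = diag(2, 2, 3), P⁻¹ = [[1, -2, 1], [0, 1, 0], [1, -2, 0]].
B³ = P·diag(8, 8, 27)·P⁻¹ = [[27, -38, 0], [0, 8, 0], [-19, 38, 8]].
The requested entry is 8.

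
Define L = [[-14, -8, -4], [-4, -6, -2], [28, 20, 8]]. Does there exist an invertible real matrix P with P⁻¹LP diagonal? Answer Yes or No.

Yes

Characteristic polynomial: p(s) = s^3 + 12s^2 + 44s + 48 = (s + 2)(s + 4)(s + 6).
All 3 eigenvalues are distinct, so L is diagonalizable.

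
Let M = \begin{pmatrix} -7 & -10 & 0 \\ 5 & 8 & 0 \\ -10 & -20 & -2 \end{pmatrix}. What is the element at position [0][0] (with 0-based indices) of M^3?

Characteristic polynomial: t^3 + t^2 - 8t - 12 = (t - 3)(t + 2)^2, so the eigenvalues are -2, -2, 3.
t=3: eigenvector (-1, 1, -2).
t=-2: eigenvector (-2, 1, -2).
t=-2: eigenvector (2, -1, 3).
P = [[-1, -2, 2], [1, 1, -1], [-2, -2, 3]], D = diag(3, -2, -2), P⁻¹ = [[1, 2, 0], [-1, 1, 1], [0, 2, 1]].
M³ = P·diag(27, -8, -8)·P⁻¹ = [[-43, -70, 0], [35, 62, 0], [-70, -140, -8]].
The requested entry is -43.

-43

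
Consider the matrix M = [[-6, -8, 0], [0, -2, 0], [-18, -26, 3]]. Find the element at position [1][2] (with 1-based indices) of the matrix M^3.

Characteristic polynomial: r^3 + 5r^2 - 12r - 36 = (r - 3)(r + 2)(r + 6), so the eigenvalues are -6, -2, 3.
r=-6: eigenvector (1, 0, 2).
r=-2: eigenvector (-2, 1, -2).
r=3: eigenvector (0, 0, 1).
P = [[1, -2, 0], [0, 1, 0], [2, -2, 1]], D = diag(-6, -2, 3), P⁻¹ = [[1, 2, 0], [0, 1, 0], [-2, -2, 1]].
M³ = P·diag(-216, -8, 27)·P⁻¹ = [[-216, -416, 0], [0, -8, 0], [-486, -902, 27]].
The requested entry is -416.

-416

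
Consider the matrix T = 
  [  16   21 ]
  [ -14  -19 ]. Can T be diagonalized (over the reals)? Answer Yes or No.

Yes

Characteristic polynomial: p(μ) = μ^2 + 3μ - 10 = (μ - 2)(μ + 5).
All 2 eigenvalues are distinct, so T is diagonalizable.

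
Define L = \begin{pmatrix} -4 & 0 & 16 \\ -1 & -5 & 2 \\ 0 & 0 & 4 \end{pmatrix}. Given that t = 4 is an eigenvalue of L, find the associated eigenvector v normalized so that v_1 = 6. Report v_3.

L − 4I = [[-8, 0, 16], [-1, -9, 2], [0, 0, 0]].
Solving (L − 4I)v = 0 gives the eigenspace spanned by (6, 0, 3).
With v_1 = 6, v = (6, 0, 3), so v_3 = 3.

3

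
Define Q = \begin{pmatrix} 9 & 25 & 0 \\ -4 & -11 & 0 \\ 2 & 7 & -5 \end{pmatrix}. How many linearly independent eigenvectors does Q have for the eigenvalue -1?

Q + 1I = [[10, 25, 0], [-4, -10, 0], [2, 7, -4]].
This matrix has rank 2, so its null space has dimension 3 − 2 = 1.

1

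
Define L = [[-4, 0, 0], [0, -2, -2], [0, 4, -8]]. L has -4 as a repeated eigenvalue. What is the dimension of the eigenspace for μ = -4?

L + 4I = [[0, 0, 0], [0, 2, -2], [0, 4, -4]].
This matrix has rank 1, so its null space has dimension 3 − 1 = 2.

2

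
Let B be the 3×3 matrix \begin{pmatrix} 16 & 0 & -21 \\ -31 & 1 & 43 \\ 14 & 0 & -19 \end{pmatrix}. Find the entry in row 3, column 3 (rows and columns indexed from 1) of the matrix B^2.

Characteristic polynomial: λ^3 + 2λ^2 - 13λ + 10 = (λ - 2)(λ - 1)(λ + 5), so the eigenvalues are -5, 1, 2.
λ=2: eigenvector (3, -7, 2).
λ=1: eigenvector (0, 1, 0).
λ=-5: eigenvector (1, -2, 1).
P = [[3, 0, 1], [-7, 1, -2], [2, 0, 1]], D = diag(2, 1, -5), P⁻¹ = [[1, 0, -1], [3, 1, -1], [-2, 0, 3]].
B² = P·diag(4, 1, 25)·P⁻¹ = [[-38, 0, 63], [75, 1, -123], [-42, 0, 67]].
The requested entry is 67.

67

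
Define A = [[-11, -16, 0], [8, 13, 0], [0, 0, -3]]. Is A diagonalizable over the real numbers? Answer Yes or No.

Characteristic polynomial: p(λ) = λ^3 + λ^2 - 21λ - 45 = (λ - 5)(λ + 3)^2.
λ = -3 has algebraic multiplicity 2; rank(A + 3I) = 1, so geometric multiplicity = 2.
Every eigenvalue has geometric = algebraic multiplicity, so A is diagonalizable.

Yes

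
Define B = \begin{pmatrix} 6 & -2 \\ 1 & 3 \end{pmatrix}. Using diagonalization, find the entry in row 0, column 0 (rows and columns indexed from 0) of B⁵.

5226

Characteristic polynomial: t^2 - 9t + 20 = (t - 5)(t - 4), so the eigenvalues are 4, 5.
t=4: eigenvector (-1, -1).
t=5: eigenvector (2, 1).
P = [[-1, 2], [-1, 1]], D = diag(4, 5), P⁻¹ = [[1, -2], [1, -1]].
B⁵ = P·diag(1024, 3125)·P⁻¹ = [[5226, -4202], [2101, -1077]].
The requested entry is 5226.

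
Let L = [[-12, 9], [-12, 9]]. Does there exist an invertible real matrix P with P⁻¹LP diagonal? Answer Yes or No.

Yes

Characteristic polynomial: p(s) = s^2 + 3s = s(s + 3).
All 2 eigenvalues are distinct, so L is diagonalizable.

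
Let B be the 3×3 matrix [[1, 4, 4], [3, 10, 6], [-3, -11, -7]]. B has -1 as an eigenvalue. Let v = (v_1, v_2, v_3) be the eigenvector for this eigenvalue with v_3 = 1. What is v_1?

-2

B + 1I = [[2, 4, 4], [3, 11, 6], [-3, -11, -6]].
Solving (B + 1I)v = 0 gives the eigenspace spanned by (-2, 0, 1).
With v_3 = 1, v = (-2, 0, 1), so v_1 = -2.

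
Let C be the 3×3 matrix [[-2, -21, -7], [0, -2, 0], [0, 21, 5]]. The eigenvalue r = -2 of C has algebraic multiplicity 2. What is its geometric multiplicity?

C + 2I = [[0, -21, -7], [0, 0, 0], [0, 21, 7]].
This matrix has rank 1, so its null space has dimension 3 − 1 = 2.

2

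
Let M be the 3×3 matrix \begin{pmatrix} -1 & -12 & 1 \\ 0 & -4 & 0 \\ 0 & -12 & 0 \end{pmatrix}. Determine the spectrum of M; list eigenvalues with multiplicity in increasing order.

Characteristic polynomial: p(r) = r^3 + 5r^2 + 4r = r(r + 1)(r + 4).
Roots (with multiplicity): -4, -1, 0.

-4, -1, 0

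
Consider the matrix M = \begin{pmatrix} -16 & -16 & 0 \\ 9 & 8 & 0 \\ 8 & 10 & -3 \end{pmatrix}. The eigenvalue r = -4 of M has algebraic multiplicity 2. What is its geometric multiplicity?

M + 4I = [[-12, -16, 0], [9, 12, 0], [8, 10, 1]].
This matrix has rank 2, so its null space has dimension 3 − 2 = 1.

1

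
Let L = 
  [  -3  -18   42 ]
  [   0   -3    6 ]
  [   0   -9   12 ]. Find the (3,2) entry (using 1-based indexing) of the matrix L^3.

Characteristic polynomial: t^3 - 6t^2 - 9t + 54 = (t - 6)(t - 3)(t + 3), so the eigenvalues are -3, 3, 6.
t=-3: eigenvector (1, 0, 0).
t=3: eigenvector (4, 1, 1).
t=6: eigenvector (10, 2, 3).
P = [[1, 4, 10], [0, 1, 2], [0, 1, 3]], D = diag(-3, 3, 6), P⁻¹ = [[1, -2, -2], [0, 3, -2], [0, -1, 1]].
L³ = P·diag(-27, 27, 216)·P⁻¹ = [[-27, -1782, 1998], [0, -351, 378], [0, -567, 594]].
The requested entry is -567.

-567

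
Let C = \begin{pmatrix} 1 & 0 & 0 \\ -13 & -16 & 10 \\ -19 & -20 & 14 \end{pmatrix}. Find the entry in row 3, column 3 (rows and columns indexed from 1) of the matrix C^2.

Characteristic polynomial: t^3 + t^2 - 26t + 24 = (t - 4)(t - 1)(t + 6), so the eigenvalues are -6, 1, 4.
t=4: eigenvector (0, 1, 2).
t=-6: eigenvector (0, 1, 1).
t=1: eigenvector (1, 1, 3).
P = [[0, 0, 1], [1, 1, 1], [2, 1, 3]], D = diag(4, -6, 1), P⁻¹ = [[-2, -1, 1], [1, 2, -1], [1, 0, 0]].
C² = P·diag(16, 36, 1)·P⁻¹ = [[1, 0, 0], [5, 56, -20], [-25, 40, -4]].
The requested entry is -4.

-4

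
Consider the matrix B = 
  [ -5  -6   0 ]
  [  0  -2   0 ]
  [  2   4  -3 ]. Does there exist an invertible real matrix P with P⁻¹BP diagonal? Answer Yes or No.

Yes

Characteristic polynomial: p(λ) = λ^3 + 10λ^2 + 31λ + 30 = (λ + 2)(λ + 3)(λ + 5).
All 3 eigenvalues are distinct, so B is diagonalizable.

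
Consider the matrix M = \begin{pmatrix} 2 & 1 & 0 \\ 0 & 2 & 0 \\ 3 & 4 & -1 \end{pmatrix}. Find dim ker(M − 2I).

1

M − 2I = [[0, 1, 0], [0, 0, 0], [3, 4, -3]].
This matrix has rank 2, so its null space has dimension 3 − 2 = 1.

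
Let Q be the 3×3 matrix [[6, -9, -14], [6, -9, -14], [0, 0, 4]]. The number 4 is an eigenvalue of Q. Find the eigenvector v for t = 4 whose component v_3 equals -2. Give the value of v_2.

Q − 4I = [[2, -9, -14], [6, -13, -14], [0, 0, 0]].
Solving (Q − 4I)v = 0 gives the eigenspace spanned by (4, 4, -2).
With v_3 = -2, v = (4, 4, -2), so v_2 = 4.

4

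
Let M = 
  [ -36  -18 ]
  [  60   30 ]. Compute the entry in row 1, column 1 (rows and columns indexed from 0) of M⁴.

-6480

Characteristic polynomial: μ^2 + 6μ = μ(μ + 6), so the eigenvalues are -6, 0.
μ=0: eigenvector (1, -2).
μ=-6: eigenvector (3, -5).
P = [[1, 3], [-2, -5]], D = diag(0, -6), P⁻¹ = [[-5, -3], [2, 1]].
M⁴ = P·diag(0, 1296)·P⁻¹ = [[7776, 3888], [-12960, -6480]].
The requested entry is -6480.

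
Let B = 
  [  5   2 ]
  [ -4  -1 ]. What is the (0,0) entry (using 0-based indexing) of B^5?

Characteristic polynomial: t^2 - 4t + 3 = (t - 3)(t - 1), so the eigenvalues are 1, 3.
t=3: eigenvector (1, -1).
t=1: eigenvector (1, -2).
P = [[1, 1], [-1, -2]], D = diag(3, 1), P⁻¹ = [[2, 1], [-1, -1]].
B⁵ = P·diag(243, 1)·P⁻¹ = [[485, 242], [-484, -241]].
The requested entry is 485.

485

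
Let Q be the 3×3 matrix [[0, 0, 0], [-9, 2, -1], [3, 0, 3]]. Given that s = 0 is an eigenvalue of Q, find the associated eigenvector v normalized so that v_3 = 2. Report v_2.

-8

Q = [[0, 0, 0], [-9, 2, -1], [3, 0, 3]].
Solving (Q)v = 0 gives the eigenspace spanned by (-2, -8, 2).
With v_3 = 2, v = (-2, -8, 2), so v_2 = -8.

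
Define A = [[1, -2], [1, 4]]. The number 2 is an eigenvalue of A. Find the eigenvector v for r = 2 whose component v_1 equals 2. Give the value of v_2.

A − 2I = [[-1, -2], [1, 2]].
Solving (A − 2I)v = 0 gives the eigenspace spanned by (2, -1).
With v_1 = 2, v = (2, -1), so v_2 = -1.

-1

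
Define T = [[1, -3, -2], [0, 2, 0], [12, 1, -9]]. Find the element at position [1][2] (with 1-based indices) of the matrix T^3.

Characteristic polynomial: r^3 + 6r^2 - r - 30 = (r - 2)(r + 3)(r + 5), so the eigenvalues are -5, -3, 2.
r=-5: eigenvector (1, 0, 3).
r=2: eigenvector (-1, 1, -1).
r=-3: eigenvector (1, 0, 2).
P = [[1, -1, 1], [0, 1, 0], [3, -1, 2]], D = diag(-5, 2, -3), P⁻¹ = [[-2, -1, 1], [0, 1, 0], [3, 2, -1]].
T³ = P·diag(-125, 8, -27)·P⁻¹ = [[169, 63, -98], [0, 8, 0], [588, 259, -321]].
The requested entry is 63.

63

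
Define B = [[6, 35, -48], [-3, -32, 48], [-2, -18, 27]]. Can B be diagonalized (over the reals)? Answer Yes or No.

Characteristic polynomial: p(μ) = μ^3 - μ^2 - 21μ + 45 = (μ - 3)^2(μ + 5).
μ = 3 has algebraic multiplicity 2; rank(B − 3I) = 2, so geometric multiplicity = 1.
Geometric multiplicity < algebraic multiplicity, so B is not diagonalizable.

No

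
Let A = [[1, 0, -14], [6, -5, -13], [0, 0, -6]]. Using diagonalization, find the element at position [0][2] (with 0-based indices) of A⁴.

Characteristic polynomial: s^3 + 10s^2 + 19s - 30 = (s - 1)(s + 5)(s + 6), so the eigenvalues are -6, -5, 1.
s=1: eigenvector (1, 1, 0).
s=-5: eigenvector (0, 1, 0).
s=-6: eigenvector (2, 1, 1).
P = [[1, 0, 2], [1, 1, 1], [0, 0, 1]], D = diag(1, -5, -6), P⁻¹ = [[1, 0, -2], [-1, 1, 1], [0, 0, 1]].
A⁴ = P·diag(1, 625, 1296)·P⁻¹ = [[1, 0, 2590], [-624, 625, 1919], [0, 0, 1296]].
The requested entry is 2590.

2590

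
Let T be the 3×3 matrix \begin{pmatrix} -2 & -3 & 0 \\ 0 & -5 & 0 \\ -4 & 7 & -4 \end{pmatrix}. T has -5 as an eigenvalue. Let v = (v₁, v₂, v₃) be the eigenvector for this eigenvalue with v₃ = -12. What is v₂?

T + 5I = [[3, -3, 0], [0, 0, 0], [-4, 7, 1]].
Solving (T + 5I)v = 0 gives the eigenspace spanned by (4, 4, -12).
With v₃ = -12, v = (4, 4, -12), so v₂ = 4.

4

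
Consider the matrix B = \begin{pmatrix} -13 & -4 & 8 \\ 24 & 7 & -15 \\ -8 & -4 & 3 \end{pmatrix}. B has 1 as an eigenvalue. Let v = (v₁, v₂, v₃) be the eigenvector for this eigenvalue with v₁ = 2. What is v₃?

B − 1I = [[-14, -4, 8], [24, 6, -15], [-8, -4, 2]].
Solving (B − 1I)v = 0 gives the eigenspace spanned by (2, -3, 2).
With v₁ = 2, v = (2, -3, 2), so v₃ = 2.

2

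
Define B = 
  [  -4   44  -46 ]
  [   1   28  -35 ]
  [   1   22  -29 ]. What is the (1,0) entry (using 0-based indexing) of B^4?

Characteristic polynomial: r^3 + 5r^2 - 36r - 180 = (r - 6)(r + 5)(r + 6), so the eigenvalues are -6, -5, 6.
r=-6: eigenvector (1, 1, 1).
r=6: eigenvector (4, 3, 2).
r=-5: eigenvector (2, 1, 1).
P = [[1, 4, 2], [1, 3, 1], [1, 2, 1]], D = diag(-6, 6, -5), P⁻¹ = [[-1, 0, 2], [0, 1, -1], [1, -2, 1]].
B⁴ = P·diag(1296, 1296, 625)·P⁻¹ = [[-46, 2684, -1342], [-671, 2638, -671], [-671, 1342, 625]].
The requested entry is -671.

-671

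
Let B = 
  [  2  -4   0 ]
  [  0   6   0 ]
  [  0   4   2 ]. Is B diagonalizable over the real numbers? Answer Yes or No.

Yes

Characteristic polynomial: p(λ) = λ^3 - 10λ^2 + 28λ - 24 = (λ - 6)(λ - 2)^2.
λ = 2 has algebraic multiplicity 2; rank(B − 2I) = 1, so geometric multiplicity = 2.
Every eigenvalue has geometric = algebraic multiplicity, so B is diagonalizable.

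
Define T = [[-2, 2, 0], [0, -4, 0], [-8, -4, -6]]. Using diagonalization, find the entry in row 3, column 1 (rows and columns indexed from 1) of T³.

-416

Characteristic polynomial: μ^3 + 12μ^2 + 44μ + 48 = (μ + 2)(μ + 4)(μ + 6), so the eigenvalues are -6, -4, -2.
μ=-2: eigenvector (1, 0, -2).
μ=-4: eigenvector (-1, 1, 2).
μ=-6: eigenvector (0, 0, 1).
P = [[1, -1, 0], [0, 1, 0], [-2, 2, 1]], D = diag(-2, -4, -6), P⁻¹ = [[1, 1, 0], [0, 1, 0], [2, 0, 1]].
T³ = P·diag(-8, -64, -216)·P⁻¹ = [[-8, 56, 0], [0, -64, 0], [-416, -112, -216]].
The requested entry is -416.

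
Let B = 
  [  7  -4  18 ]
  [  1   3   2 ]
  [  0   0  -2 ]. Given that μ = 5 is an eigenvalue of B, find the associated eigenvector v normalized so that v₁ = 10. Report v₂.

B − 5I = [[2, -4, 18], [1, -2, 2], [0, 0, -7]].
Solving (B − 5I)v = 0 gives the eigenspace spanned by (10, 5, 0).
With v₁ = 10, v = (10, 5, 0), so v₂ = 5.

5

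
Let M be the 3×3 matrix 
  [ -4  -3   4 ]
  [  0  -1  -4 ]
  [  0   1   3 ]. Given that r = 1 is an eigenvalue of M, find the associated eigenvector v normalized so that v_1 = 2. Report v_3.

1

M − 1I = [[-5, -3, 4], [0, -2, -4], [0, 1, 2]].
Solving (M − 1I)v = 0 gives the eigenspace spanned by (2, -2, 1).
With v_1 = 2, v = (2, -2, 1), so v_3 = 1.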